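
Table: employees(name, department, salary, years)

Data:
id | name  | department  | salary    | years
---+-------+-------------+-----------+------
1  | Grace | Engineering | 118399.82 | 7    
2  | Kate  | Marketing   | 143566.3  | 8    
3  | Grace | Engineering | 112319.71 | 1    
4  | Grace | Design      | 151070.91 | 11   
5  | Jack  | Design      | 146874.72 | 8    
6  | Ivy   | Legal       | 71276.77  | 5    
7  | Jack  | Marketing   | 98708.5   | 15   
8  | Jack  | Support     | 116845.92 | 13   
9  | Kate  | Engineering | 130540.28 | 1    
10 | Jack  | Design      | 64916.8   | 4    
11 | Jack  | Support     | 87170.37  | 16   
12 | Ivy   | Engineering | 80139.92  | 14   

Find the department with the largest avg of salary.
SELECT department, AVG(salary) as val
FROM employees
GROUP BY department
ORDER BY val DESC
LIMIT 1

Result: Marketing with avg(salary) = 121137.40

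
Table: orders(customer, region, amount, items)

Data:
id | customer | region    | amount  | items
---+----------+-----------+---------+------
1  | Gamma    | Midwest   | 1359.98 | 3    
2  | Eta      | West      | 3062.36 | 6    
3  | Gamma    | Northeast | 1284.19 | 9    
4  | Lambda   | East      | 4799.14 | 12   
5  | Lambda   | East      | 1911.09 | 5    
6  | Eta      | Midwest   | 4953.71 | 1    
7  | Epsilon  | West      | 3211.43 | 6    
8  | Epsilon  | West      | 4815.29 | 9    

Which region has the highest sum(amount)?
SELECT region, SUM(amount) as val
FROM orders
GROUP BY region
ORDER BY val DESC
LIMIT 1

Result: West with sum(amount) = 11089.08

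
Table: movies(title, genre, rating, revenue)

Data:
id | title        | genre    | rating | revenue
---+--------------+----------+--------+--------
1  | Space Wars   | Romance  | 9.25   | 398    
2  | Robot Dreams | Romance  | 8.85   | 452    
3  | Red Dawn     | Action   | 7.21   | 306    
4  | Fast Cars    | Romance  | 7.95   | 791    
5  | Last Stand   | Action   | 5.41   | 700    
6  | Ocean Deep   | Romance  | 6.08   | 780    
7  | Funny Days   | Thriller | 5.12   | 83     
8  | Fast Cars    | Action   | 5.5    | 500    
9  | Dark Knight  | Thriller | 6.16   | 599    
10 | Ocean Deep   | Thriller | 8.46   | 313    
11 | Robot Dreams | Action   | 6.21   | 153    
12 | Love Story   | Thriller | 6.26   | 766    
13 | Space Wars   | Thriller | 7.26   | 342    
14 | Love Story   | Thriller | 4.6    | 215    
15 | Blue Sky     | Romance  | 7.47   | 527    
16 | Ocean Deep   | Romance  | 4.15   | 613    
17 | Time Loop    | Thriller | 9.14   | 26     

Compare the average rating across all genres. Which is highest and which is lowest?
SELECT genre, AVG(rating)
FROM movies
GROUP BY genre
ORDER BY AVG(rating)

All groups:
  Action: 6.08
  Thriller: 6.71
  Romance: 7.29

Highest: Romance (7.29)
Lowest: Action (6.08)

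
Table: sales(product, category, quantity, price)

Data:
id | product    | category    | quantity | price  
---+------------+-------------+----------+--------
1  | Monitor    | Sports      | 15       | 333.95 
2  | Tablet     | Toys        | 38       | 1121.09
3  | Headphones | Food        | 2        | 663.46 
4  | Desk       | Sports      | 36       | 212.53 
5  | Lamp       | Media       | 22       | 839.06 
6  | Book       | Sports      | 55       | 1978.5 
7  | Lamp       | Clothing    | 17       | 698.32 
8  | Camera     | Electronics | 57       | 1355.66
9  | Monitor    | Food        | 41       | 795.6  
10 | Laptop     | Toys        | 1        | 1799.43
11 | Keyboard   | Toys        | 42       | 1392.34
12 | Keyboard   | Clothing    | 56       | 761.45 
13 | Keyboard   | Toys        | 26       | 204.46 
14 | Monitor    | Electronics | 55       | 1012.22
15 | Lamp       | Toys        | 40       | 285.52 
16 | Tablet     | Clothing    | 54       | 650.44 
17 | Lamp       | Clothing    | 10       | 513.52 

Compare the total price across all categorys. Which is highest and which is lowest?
SELECT category, SUM(price)
FROM sales
GROUP BY category
ORDER BY SUM(price)

All groups:
  Media: 839.06
  Food: 1459.06
  Electronics: 2367.88
  Sports: 2524.98
  Clothing: 2623.73
  Toys: 4802.84

Highest: Toys (4802.84)
Lowest: Media (839.06)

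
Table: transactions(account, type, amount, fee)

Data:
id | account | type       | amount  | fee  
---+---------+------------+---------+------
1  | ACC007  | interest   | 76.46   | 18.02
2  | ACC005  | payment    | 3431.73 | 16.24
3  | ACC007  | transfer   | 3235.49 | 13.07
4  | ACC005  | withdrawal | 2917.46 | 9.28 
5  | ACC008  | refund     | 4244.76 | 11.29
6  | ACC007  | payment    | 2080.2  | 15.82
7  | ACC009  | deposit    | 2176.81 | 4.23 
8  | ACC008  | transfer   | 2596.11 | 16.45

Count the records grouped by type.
SELECT type, COUNT(*) as count
FROM transactions
GROUP BY type

Result:
  deposit: 1
  interest: 1
  payment: 2
  refund: 1
  transfer: 2
  withdrawal: 1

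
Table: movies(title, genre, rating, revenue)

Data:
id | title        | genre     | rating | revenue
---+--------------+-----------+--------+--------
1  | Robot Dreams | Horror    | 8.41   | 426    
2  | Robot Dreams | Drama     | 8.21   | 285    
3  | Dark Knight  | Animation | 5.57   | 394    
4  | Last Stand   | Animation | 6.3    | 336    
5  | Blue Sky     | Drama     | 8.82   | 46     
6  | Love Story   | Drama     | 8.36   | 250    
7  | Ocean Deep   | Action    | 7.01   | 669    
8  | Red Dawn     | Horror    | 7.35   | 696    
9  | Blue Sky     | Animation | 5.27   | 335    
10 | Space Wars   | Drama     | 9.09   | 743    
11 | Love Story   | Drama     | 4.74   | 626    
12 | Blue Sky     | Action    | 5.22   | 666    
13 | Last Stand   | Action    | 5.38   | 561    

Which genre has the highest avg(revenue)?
SELECT genre, AVG(revenue) as val
FROM movies
GROUP BY genre
ORDER BY val DESC
LIMIT 1

Result: Action with avg(revenue) = 632.00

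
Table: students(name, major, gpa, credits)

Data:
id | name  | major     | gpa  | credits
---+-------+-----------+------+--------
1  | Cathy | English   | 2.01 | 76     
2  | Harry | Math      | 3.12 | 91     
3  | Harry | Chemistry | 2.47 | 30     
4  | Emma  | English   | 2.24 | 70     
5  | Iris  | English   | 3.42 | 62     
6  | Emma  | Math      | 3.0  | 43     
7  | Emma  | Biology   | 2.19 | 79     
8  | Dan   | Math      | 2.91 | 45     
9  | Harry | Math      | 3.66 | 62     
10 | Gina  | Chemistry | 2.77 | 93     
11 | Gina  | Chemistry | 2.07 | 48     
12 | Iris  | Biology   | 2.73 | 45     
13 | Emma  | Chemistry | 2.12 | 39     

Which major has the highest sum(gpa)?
SELECT major, SUM(gpa) as val
FROM students
GROUP BY major
ORDER BY val DESC
LIMIT 1

Result: Math with sum(gpa) = 12.69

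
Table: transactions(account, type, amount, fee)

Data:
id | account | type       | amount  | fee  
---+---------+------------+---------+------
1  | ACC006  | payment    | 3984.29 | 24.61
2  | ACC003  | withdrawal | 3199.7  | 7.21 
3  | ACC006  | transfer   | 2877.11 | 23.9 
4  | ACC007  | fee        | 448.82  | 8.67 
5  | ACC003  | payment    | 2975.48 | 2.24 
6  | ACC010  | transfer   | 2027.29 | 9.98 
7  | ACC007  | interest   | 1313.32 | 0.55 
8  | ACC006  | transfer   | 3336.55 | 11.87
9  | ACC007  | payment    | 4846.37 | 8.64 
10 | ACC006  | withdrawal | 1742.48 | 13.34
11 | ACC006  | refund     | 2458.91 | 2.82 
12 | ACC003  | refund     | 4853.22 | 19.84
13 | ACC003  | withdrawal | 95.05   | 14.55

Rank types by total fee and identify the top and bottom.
SELECT type, SUM(fee)
FROM transactions
GROUP BY type
ORDER BY SUM(fee)

All groups:
  interest: 0.55
  fee: 8.67
  refund: 22.66
  withdrawal: 35.10
  payment: 35.49
  transfer: 45.75

Highest: transfer (45.75)
Lowest: interest (0.55)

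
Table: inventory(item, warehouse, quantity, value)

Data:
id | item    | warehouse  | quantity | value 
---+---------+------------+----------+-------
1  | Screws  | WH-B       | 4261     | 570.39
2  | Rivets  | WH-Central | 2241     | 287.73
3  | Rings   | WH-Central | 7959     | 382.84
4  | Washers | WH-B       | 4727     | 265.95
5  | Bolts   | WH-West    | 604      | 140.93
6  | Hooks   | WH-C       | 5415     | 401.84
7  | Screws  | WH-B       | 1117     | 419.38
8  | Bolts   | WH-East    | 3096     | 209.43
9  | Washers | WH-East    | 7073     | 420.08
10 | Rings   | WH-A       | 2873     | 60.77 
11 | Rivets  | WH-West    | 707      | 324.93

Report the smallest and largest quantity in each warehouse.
SELECT warehouse, MIN(quantity), MAX(quantity)
FROM inventory
GROUP BY warehouse

Result:
  WH-A: min=2873, max=2873
  WH-B: min=1117, max=4727
  WH-C: min=5415, max=5415
  WH-Central: min=2241, max=7959
  WH-East: min=3096, max=7073
  WH-West: min=604, max=707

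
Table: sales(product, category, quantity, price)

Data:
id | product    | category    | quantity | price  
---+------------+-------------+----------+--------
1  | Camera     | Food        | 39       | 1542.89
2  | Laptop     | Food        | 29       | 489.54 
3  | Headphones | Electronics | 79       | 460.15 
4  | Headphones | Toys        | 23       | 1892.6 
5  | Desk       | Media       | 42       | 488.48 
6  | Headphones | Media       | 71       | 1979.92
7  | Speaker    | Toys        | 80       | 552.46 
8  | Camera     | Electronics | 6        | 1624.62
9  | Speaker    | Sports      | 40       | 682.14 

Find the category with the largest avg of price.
SELECT category, AVG(price) as val
FROM sales
GROUP BY category
ORDER BY val DESC
LIMIT 1

Result: Media with avg(price) = 1234.20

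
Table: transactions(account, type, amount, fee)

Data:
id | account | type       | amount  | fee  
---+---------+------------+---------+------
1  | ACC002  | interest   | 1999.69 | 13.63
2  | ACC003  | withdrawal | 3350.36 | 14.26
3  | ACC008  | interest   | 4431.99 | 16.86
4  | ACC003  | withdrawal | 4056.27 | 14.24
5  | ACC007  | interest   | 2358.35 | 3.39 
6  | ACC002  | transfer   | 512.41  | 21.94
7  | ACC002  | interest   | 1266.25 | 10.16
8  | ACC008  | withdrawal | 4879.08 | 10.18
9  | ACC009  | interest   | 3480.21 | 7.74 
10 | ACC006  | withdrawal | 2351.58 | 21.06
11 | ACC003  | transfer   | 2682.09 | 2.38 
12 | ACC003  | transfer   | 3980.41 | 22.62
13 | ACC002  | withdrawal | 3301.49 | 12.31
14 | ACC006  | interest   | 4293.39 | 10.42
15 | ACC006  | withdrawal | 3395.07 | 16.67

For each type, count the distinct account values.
SELECT type, COUNT(DISTINCT account)
FROM transactions
GROUP BY type

Result:
  interest: 5 distinct
  transfer: 2 distinct
  withdrawal: 4 distinct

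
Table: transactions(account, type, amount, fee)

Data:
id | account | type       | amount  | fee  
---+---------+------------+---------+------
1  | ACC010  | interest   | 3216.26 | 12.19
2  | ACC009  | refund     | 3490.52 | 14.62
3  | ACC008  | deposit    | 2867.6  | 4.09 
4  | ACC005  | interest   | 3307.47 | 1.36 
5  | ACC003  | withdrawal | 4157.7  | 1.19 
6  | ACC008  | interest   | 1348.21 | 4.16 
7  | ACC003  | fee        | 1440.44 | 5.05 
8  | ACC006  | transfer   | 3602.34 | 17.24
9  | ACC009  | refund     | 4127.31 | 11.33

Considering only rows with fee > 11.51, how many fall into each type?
SELECT type, COUNT(*)
FROM transactions
WHERE fee > 11.51
GROUP BY type

Note: WHERE filters rows before grouping.

Result:
  interest: 1
  refund: 1
  transfer: 1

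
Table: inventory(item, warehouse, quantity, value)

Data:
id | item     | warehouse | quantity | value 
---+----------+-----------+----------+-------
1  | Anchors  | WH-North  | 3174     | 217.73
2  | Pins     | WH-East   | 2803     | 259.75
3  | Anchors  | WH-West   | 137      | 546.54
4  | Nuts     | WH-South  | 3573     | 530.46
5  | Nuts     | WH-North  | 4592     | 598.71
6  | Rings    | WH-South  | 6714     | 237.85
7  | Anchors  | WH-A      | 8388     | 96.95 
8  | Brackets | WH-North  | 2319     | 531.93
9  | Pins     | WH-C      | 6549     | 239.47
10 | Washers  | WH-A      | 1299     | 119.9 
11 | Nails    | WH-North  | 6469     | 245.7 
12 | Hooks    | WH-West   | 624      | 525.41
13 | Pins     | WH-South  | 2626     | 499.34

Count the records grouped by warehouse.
SELECT warehouse, COUNT(*) as count
FROM inventory
GROUP BY warehouse

Result:
  WH-A: 2
  WH-C: 1
  WH-East: 1
  WH-North: 4
  WH-South: 3
  WH-West: 2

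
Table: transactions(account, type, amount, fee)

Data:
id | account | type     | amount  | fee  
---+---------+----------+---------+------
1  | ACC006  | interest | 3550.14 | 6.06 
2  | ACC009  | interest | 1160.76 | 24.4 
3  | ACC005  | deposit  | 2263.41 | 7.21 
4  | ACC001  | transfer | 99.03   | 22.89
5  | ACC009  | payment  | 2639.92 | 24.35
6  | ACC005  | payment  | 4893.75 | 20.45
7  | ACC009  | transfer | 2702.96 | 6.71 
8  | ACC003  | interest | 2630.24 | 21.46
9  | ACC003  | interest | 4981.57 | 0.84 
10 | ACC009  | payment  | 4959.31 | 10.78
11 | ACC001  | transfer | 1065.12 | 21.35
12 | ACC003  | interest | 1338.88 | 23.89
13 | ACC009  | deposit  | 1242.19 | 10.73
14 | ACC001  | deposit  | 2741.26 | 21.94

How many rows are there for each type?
SELECT type, COUNT(*) as count
FROM transactions
GROUP BY type

Result:
  deposit: 3
  interest: 5
  payment: 3
  transfer: 3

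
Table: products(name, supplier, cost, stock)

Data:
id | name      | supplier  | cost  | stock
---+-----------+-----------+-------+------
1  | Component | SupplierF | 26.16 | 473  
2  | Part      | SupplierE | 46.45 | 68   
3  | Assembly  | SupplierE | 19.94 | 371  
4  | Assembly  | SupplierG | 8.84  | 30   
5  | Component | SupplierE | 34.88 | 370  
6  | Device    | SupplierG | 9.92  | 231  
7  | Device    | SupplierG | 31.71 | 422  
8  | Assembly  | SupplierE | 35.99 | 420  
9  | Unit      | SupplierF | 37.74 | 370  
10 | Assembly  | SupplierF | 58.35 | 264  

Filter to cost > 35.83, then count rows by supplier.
SELECT supplier, COUNT(*)
FROM products
WHERE cost > 35.83
GROUP BY supplier

Note: WHERE filters rows before grouping.

Result:
  SupplierE: 2
  SupplierF: 2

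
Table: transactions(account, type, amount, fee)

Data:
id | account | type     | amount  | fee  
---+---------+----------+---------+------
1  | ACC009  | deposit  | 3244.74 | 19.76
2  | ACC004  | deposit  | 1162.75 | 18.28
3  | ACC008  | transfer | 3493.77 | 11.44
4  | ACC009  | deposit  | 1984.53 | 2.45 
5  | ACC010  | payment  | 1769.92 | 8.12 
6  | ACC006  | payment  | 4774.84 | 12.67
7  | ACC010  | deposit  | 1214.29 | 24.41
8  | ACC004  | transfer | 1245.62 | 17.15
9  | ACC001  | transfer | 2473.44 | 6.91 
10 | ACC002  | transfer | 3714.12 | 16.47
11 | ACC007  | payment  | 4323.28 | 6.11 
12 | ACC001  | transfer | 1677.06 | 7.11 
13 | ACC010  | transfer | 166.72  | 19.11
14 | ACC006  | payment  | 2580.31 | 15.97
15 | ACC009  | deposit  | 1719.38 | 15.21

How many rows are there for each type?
SELECT type, COUNT(*) as count
FROM transactions
GROUP BY type

Result:
  deposit: 5
  payment: 4
  transfer: 6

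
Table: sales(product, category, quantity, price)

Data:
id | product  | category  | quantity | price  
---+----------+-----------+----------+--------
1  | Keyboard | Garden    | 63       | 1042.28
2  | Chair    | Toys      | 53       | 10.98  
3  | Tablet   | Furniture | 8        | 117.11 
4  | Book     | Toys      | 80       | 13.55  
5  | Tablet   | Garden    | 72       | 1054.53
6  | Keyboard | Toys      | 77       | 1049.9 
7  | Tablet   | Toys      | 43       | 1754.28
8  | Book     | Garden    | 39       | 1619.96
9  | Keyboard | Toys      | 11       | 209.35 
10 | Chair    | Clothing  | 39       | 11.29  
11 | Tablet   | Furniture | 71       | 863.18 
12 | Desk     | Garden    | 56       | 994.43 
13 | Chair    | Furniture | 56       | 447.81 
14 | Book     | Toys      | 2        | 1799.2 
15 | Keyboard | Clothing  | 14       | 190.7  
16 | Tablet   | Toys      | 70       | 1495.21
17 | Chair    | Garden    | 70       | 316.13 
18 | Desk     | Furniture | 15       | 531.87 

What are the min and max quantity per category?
SELECT category, MIN(quantity), MAX(quantity)
FROM sales
GROUP BY category

Result:
  Clothing: min=14, max=39
  Furniture: min=8, max=71
  Garden: min=39, max=72
  Toys: min=2, max=80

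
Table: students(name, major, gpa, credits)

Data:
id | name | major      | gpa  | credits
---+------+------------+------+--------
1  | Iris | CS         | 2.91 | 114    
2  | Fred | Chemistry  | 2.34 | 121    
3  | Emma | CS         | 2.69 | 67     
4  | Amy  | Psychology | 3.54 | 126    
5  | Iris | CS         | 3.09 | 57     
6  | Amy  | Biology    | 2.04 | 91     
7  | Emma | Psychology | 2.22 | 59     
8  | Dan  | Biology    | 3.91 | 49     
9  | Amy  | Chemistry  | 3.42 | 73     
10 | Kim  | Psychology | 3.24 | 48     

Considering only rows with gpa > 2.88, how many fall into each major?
SELECT major, COUNT(*)
FROM students
WHERE gpa > 2.88
GROUP BY major

Note: WHERE filters rows before grouping.

Result:
  Biology: 1
  CS: 2
  Chemistry: 1
  Psychology: 2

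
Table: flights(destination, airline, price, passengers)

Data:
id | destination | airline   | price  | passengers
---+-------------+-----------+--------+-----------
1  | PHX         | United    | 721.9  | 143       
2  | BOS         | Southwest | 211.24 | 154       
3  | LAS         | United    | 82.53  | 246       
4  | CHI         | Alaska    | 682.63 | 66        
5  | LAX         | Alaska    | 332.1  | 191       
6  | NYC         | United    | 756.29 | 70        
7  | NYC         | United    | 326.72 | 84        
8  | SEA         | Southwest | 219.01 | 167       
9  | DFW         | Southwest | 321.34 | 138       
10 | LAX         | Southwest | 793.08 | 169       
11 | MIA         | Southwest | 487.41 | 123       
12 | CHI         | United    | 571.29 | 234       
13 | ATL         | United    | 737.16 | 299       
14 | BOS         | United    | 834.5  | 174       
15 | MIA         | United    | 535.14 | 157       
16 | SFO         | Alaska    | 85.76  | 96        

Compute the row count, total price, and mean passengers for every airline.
SELECT airline,
       COUNT(*) as cnt,
       SUM(price) as total_price,
       AVG(passengers) as avg_passengers
FROM flights
GROUP BY airline

Result:
  Alaska: 3 records, 1100.49 total price, 117.67 avg passengers
  Southwest: 5 records, 2032.08 total price, 150.20 avg passengers
  United: 8 records, 4565.53 total price, 175.88 avg passengers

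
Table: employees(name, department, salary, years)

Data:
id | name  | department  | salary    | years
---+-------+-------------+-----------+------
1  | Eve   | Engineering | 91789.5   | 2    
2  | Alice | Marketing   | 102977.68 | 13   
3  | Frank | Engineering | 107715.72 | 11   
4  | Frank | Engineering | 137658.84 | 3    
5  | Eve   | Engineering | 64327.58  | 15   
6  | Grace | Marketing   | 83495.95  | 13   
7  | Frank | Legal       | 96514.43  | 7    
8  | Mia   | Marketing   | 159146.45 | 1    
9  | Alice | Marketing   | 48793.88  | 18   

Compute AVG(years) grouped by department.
SELECT department, AVG(years) as result
FROM employees
GROUP BY department

Result:
  Engineering: 7.75
  Legal: 7.00
  Marketing: 11.25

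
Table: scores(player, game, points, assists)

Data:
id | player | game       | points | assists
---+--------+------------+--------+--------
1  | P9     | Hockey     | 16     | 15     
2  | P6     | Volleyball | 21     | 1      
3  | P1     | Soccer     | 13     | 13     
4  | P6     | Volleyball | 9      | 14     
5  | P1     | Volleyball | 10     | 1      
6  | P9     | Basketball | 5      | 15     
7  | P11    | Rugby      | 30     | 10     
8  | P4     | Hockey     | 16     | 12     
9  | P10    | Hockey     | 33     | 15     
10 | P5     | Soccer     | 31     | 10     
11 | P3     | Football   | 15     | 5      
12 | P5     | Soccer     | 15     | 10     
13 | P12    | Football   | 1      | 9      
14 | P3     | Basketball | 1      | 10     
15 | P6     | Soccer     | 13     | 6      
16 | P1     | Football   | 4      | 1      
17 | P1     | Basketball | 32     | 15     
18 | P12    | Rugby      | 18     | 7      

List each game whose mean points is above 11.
SELECT game, AVG(points)
FROM scores
GROUP BY game
HAVING AVG(points) > 11

Result:
  Basketball: avg=12.67
  Hockey: avg=21.67
  Rugby: avg=24.00
  Soccer: avg=18.00
  Volleyball: avg=13.33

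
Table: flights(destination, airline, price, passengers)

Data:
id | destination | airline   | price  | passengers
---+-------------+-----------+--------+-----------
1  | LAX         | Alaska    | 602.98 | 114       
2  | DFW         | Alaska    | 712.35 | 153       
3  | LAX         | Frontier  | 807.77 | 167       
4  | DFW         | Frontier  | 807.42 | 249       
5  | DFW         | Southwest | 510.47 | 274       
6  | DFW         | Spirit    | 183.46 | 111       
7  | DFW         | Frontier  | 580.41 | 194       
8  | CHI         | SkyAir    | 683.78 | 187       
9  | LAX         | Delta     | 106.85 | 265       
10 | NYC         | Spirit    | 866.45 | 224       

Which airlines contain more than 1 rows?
SELECT airline, COUNT(*) as cnt
FROM flights
GROUP BY airline
HAVING COUNT(*) > 1

Result:
  Alaska: 2
  Frontier: 3
  Spirit: 2

Note: HAVING filters groups after aggregation, WHERE filters rows before.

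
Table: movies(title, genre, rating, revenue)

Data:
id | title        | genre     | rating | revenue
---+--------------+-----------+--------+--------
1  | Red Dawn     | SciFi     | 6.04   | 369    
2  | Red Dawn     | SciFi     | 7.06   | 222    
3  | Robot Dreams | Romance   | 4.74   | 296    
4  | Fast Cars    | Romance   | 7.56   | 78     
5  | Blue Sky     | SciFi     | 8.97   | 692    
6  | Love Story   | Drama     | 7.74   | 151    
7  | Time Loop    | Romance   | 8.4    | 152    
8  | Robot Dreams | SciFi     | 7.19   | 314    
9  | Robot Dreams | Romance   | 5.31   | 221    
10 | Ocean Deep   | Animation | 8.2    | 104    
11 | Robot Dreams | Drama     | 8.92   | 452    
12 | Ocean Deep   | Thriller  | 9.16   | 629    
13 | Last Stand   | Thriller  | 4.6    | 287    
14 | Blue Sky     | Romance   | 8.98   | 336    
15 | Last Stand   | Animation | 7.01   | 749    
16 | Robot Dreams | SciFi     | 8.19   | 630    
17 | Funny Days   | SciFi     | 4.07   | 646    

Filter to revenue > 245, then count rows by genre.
SELECT genre, COUNT(*)
FROM movies
WHERE revenue > 245
GROUP BY genre

Note: WHERE filters rows before grouping.

Result:
  Animation: 1
  Drama: 1
  Romance: 2
  SciFi: 5
  Thriller: 2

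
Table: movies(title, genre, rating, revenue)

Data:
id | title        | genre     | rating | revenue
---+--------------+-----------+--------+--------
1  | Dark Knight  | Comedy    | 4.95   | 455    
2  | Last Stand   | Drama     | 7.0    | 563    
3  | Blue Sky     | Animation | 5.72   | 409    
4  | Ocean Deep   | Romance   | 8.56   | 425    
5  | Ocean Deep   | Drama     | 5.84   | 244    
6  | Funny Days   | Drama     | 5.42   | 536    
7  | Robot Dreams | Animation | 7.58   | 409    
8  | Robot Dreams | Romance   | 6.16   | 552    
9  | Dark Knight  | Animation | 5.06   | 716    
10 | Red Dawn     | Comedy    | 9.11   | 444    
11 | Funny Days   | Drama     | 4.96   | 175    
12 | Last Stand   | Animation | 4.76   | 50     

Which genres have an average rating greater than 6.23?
SELECT genre, AVG(rating)
FROM movies
GROUP BY genre
HAVING AVG(rating) > 6.23

Result:
  Comedy: avg=7.03
  Romance: avg=7.36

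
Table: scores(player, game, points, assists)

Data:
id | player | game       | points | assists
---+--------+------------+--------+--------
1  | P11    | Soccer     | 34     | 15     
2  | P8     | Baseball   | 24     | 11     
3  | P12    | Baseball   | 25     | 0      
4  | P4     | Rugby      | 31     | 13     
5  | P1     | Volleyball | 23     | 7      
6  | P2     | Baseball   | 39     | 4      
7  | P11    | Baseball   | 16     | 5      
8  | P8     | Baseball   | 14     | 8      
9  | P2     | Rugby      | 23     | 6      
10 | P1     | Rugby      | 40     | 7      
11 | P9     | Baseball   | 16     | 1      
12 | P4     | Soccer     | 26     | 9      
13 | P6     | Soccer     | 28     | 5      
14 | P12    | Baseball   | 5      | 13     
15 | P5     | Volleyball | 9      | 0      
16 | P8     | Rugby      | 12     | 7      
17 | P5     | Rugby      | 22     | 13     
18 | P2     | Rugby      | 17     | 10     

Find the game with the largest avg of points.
SELECT game, AVG(points) as val
FROM scores
GROUP BY game
ORDER BY val DESC
LIMIT 1

Result: Soccer with avg(points) = 29.33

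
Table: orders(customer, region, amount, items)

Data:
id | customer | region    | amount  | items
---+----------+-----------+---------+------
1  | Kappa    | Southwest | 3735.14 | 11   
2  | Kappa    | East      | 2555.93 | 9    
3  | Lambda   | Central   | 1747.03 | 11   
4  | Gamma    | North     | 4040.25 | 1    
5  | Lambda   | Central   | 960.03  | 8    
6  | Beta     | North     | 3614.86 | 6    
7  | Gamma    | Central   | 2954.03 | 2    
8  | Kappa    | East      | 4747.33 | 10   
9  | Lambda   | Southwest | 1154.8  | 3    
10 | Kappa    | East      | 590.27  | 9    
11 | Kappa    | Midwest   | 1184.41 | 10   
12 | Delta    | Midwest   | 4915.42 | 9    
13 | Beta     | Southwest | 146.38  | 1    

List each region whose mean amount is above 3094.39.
SELECT region, AVG(amount)
FROM orders
GROUP BY region
HAVING AVG(amount) > 3094.39

Result:
  North: avg=3827.56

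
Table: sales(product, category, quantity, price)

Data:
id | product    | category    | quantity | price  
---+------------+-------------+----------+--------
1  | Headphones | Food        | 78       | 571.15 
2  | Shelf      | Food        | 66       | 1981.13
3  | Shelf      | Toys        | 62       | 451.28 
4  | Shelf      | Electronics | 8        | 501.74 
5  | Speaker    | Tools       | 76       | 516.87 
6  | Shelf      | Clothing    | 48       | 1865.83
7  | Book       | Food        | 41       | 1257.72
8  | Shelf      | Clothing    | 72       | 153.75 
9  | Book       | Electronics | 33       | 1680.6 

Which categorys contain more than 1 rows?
SELECT category, COUNT(*) as cnt
FROM sales
GROUP BY category
HAVING COUNT(*) > 1

Result:
  Clothing: 2
  Electronics: 2
  Food: 3

Note: HAVING filters groups after aggregation, WHERE filters rows before.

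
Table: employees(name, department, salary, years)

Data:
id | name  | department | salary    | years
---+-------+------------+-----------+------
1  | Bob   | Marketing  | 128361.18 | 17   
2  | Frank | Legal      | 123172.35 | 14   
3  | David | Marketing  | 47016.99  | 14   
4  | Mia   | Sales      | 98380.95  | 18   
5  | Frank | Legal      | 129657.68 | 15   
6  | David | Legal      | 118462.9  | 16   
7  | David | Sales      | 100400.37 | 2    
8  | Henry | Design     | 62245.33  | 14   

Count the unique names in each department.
SELECT department, COUNT(DISTINCT name)
FROM employees
GROUP BY department

Result:
  Design: 1 distinct
  Legal: 2 distinct
  Marketing: 2 distinct
  Sales: 2 distinct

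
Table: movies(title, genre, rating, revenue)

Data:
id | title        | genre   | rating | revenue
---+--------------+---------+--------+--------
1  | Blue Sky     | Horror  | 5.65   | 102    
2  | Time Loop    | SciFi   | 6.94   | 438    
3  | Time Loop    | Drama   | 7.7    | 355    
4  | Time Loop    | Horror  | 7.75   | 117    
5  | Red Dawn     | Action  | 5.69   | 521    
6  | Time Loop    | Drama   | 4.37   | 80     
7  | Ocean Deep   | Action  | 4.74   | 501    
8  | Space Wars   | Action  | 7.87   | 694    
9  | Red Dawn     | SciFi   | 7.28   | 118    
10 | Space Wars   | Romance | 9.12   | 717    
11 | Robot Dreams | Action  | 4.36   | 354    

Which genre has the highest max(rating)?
SELECT genre, MAX(rating) as val
FROM movies
GROUP BY genre
ORDER BY val DESC
LIMIT 1

Result: Romance with max(rating) = 9.12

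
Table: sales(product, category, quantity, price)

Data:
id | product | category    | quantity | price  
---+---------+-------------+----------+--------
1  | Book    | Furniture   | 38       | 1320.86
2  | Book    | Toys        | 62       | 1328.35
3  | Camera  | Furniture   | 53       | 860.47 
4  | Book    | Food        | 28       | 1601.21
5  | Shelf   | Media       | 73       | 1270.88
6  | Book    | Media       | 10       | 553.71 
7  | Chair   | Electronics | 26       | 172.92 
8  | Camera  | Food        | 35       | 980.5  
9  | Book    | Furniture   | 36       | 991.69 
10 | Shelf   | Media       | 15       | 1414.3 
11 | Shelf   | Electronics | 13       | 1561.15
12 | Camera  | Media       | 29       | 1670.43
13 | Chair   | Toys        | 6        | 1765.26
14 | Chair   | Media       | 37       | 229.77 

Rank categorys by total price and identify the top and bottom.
SELECT category, SUM(price)
FROM sales
GROUP BY category
ORDER BY SUM(price)

All groups:
  Electronics: 1734.07
  Food: 2581.71
  Toys: 3093.61
  Furniture: 3173.02
  Media: 5139.09

Highest: Media (5139.09)
Lowest: Electronics (1734.07)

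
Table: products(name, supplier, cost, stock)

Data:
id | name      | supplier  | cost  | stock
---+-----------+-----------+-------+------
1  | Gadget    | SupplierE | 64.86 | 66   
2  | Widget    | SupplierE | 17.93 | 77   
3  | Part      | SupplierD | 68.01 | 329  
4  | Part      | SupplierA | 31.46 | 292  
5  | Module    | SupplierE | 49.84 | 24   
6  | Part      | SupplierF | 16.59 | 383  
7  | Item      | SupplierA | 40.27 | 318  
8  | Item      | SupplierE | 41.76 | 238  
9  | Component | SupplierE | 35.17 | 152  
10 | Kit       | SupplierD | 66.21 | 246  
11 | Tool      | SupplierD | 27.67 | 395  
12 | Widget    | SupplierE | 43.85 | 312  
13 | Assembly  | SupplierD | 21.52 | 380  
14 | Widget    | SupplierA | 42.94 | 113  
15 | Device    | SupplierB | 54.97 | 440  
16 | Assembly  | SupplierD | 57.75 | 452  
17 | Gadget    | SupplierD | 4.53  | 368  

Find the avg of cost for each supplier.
SELECT supplier, AVG(cost) as result
FROM products
GROUP BY supplier

Result:
  SupplierA: 38.22
  SupplierB: 54.97
  SupplierD: 40.95
  SupplierE: 42.24
  SupplierF: 16.59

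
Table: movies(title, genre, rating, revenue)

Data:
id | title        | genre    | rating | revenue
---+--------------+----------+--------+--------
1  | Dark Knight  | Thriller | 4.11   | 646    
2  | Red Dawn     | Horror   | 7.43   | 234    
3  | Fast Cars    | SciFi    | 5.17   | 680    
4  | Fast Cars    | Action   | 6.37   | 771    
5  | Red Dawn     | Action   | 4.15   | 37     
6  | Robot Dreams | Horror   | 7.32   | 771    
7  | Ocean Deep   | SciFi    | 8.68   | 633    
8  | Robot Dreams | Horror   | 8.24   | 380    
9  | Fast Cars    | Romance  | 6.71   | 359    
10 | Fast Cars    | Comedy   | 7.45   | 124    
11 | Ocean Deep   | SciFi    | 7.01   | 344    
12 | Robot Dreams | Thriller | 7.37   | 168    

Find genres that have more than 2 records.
SELECT genre, COUNT(*) as cnt
FROM movies
GROUP BY genre
HAVING COUNT(*) > 2

Result:
  Horror: 3
  SciFi: 3

Note: HAVING filters groups after aggregation, WHERE filters rows before.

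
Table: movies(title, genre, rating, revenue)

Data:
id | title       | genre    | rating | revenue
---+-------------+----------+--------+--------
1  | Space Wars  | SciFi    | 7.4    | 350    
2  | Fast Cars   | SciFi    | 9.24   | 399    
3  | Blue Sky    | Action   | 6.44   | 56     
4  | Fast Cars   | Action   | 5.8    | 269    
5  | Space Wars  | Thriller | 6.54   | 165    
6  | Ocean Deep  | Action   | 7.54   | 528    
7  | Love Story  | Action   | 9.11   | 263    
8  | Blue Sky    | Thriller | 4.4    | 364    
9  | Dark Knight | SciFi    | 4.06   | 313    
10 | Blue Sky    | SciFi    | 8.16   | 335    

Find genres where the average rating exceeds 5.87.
SELECT genre, AVG(rating)
FROM movies
GROUP BY genre
HAVING AVG(rating) > 5.87

Result:
  Action: avg=7.22
  SciFi: avg=7.22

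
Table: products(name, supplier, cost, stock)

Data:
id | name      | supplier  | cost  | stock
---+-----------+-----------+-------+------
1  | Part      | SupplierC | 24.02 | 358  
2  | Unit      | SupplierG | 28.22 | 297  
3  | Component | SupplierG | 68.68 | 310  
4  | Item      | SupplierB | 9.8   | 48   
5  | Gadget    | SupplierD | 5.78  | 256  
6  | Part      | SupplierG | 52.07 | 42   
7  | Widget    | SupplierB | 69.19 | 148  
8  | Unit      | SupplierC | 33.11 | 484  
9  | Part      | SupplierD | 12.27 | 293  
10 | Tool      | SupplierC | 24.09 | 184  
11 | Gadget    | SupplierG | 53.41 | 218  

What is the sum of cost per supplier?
SELECT supplier, SUM(cost) as result
FROM products
GROUP BY supplier

Result:
  SupplierB: 78.99
  SupplierC: 81.22
  SupplierD: 18.05
  SupplierG: 202.38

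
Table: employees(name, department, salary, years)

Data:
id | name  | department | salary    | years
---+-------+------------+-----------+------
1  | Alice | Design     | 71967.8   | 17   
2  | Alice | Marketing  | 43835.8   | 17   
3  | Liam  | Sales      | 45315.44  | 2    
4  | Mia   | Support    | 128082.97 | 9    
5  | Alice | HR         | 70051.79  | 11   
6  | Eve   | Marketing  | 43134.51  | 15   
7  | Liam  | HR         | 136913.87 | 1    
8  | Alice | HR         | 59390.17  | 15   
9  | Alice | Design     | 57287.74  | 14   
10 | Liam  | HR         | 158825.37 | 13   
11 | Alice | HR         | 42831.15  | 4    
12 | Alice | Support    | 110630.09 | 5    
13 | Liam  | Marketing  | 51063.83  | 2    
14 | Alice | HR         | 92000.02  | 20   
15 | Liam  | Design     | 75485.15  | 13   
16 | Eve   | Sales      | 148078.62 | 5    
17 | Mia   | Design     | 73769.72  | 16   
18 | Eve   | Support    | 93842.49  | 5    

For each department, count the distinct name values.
SELECT department, COUNT(DISTINCT name)
FROM employees
GROUP BY department

Result:
  Design: 3 distinct
  HR: 2 distinct
  Marketing: 3 distinct
  Sales: 2 distinct
  Support: 3 distinct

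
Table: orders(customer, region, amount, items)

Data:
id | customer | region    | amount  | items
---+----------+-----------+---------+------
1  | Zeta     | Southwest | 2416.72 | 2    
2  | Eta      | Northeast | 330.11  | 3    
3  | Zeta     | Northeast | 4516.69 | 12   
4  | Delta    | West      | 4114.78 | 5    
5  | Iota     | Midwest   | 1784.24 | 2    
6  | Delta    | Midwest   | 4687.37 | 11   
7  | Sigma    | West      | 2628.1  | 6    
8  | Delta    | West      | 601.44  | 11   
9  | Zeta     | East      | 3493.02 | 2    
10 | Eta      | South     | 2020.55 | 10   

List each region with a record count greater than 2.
SELECT region, COUNT(*) as cnt
FROM orders
GROUP BY region
HAVING COUNT(*) > 2

Result:
  West: 3

Note: HAVING filters groups after aggregation, WHERE filters rows before.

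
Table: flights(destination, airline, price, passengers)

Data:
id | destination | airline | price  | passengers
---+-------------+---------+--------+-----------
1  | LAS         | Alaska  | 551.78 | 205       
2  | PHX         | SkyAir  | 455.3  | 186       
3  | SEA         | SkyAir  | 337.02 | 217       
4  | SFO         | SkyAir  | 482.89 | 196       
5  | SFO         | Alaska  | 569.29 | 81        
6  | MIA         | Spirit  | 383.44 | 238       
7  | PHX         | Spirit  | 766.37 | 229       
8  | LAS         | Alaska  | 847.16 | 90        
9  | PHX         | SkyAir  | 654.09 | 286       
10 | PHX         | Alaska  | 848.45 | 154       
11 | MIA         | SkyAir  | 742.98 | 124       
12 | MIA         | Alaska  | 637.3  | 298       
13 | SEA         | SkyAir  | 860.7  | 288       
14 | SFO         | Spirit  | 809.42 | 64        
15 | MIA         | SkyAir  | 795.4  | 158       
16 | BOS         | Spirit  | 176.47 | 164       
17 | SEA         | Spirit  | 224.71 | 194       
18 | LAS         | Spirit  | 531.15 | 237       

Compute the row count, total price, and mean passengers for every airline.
SELECT airline,
       COUNT(*) as cnt,
       SUM(price) as total_price,
       AVG(passengers) as avg_passengers
FROM flights
GROUP BY airline

Result:
  Alaska: 5 records, 3453.98 total price, 165.60 avg passengers
  SkyAir: 7 records, 4328.38 total price, 207.86 avg passengers
  Spirit: 6 records, 2891.56 total price, 187.67 avg passengers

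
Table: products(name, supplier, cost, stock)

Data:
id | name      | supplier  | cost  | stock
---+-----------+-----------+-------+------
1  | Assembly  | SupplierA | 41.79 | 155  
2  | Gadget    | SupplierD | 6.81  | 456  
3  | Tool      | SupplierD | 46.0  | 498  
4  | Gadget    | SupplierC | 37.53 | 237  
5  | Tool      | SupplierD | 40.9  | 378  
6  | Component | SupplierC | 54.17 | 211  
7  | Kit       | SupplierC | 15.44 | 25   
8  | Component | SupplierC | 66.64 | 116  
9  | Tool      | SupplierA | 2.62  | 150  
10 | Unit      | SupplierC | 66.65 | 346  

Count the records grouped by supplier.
SELECT supplier, COUNT(*) as count
FROM products
GROUP BY supplier

Result:
  SupplierA: 2
  SupplierC: 5
  SupplierD: 3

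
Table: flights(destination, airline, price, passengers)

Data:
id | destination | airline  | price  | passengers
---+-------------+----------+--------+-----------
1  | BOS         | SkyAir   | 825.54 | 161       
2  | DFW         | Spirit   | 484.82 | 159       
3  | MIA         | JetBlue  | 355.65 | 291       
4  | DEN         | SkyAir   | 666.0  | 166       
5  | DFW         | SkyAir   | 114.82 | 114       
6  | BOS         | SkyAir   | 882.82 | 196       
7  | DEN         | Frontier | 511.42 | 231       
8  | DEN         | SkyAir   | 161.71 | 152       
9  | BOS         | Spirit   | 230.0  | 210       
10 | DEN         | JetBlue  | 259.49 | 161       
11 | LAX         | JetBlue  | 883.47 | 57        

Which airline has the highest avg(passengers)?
SELECT airline, AVG(passengers) as val
FROM flights
GROUP BY airline
ORDER BY val DESC
LIMIT 1

Result: Frontier with avg(passengers) = 231.00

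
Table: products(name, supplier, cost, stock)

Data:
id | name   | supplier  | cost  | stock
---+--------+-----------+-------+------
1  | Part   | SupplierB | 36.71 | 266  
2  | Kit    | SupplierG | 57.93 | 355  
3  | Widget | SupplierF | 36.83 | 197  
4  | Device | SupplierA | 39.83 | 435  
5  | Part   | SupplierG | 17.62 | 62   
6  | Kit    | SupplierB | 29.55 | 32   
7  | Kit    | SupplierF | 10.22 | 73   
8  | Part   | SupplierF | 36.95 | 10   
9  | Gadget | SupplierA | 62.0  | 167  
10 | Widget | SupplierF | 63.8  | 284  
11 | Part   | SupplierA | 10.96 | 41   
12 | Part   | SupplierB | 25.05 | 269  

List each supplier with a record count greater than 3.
SELECT supplier, COUNT(*) as cnt
FROM products
GROUP BY supplier
HAVING COUNT(*) > 3

Result:
  SupplierF: 4

Note: HAVING filters groups after aggregation, WHERE filters rows before.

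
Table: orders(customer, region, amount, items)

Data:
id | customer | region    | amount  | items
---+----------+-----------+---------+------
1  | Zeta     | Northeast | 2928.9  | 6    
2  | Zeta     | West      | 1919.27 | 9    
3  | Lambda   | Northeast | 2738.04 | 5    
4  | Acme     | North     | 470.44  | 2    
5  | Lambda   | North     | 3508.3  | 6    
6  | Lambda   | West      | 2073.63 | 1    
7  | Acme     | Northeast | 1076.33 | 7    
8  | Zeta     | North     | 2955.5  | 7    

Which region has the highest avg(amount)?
SELECT region, AVG(amount) as val
FROM orders
GROUP BY region
ORDER BY val DESC
LIMIT 1

Result: North with avg(amount) = 2311.41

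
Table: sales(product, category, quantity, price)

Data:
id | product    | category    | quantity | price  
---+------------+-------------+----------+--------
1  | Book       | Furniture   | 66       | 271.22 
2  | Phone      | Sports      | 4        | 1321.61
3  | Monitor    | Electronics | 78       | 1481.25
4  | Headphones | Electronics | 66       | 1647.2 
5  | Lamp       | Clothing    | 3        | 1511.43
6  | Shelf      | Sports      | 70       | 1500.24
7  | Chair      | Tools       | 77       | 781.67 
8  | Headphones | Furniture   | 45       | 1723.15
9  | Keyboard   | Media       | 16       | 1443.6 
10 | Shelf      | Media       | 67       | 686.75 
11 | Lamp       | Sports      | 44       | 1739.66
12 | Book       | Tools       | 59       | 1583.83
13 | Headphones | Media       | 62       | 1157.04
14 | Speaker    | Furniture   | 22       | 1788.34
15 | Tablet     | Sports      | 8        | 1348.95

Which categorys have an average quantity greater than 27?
SELECT category, AVG(quantity)
FROM sales
GROUP BY category
HAVING AVG(quantity) > 27

Result:
  Electronics: avg=72.00
  Furniture: avg=44.33
  Media: avg=48.33
  Sports: avg=31.50
  Tools: avg=68.00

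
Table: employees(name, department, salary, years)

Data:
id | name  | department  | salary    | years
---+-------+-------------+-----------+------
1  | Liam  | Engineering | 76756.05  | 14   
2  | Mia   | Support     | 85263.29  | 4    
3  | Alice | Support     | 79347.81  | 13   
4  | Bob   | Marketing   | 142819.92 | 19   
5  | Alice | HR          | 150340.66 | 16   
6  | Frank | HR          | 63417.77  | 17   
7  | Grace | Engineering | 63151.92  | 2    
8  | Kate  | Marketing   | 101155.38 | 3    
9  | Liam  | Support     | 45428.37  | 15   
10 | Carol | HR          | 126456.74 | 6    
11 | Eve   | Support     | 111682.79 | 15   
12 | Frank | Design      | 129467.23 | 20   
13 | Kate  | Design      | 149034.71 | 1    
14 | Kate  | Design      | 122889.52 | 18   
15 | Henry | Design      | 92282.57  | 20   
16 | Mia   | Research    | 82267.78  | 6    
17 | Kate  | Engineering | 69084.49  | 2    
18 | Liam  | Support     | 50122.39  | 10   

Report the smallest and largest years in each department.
SELECT department, MIN(years), MAX(years)
FROM employees
GROUP BY department

Result:
  Design: min=1, max=20
  Engineering: min=2, max=14
  HR: min=6, max=17
  Marketing: min=3, max=19
  Research: min=6, max=6
  Support: min=4, max=15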